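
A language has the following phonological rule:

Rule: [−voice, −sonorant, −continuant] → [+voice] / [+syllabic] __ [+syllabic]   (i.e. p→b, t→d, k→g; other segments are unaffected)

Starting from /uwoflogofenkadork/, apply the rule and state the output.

uwoflogofenkadork

No segment of /uwoflogofenkadork/ meets the structural description of the rule, so the form surfaces unchanged.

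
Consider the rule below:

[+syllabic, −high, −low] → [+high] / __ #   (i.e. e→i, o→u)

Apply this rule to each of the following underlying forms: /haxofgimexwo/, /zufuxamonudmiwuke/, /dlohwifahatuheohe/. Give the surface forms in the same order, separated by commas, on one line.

haxofgimexwu, zufuxamonudmiwuki, dlohwifahatuheohi

/haxofgimexwo/: /o/ is a mid vowel in word-final position, so it raises to [u]. → [haxofgimexwu].
/zufuxamonudmiwuke/: /e/ is a mid vowel in word-final position, so it raises to [i]. → [zufuxamonudmiwuki].
/dlohwifahatuheohe/: /e/ is a mid vowel in word-final position, so it raises to [i]. → [dlohwifahatuheohi].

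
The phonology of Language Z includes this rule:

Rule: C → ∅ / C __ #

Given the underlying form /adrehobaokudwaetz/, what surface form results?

adrehobaokudwaet

/z/ is the second consonant of a word-final cluster /tz/, so it deletes.
Surface form: [adrehobaokudwaet].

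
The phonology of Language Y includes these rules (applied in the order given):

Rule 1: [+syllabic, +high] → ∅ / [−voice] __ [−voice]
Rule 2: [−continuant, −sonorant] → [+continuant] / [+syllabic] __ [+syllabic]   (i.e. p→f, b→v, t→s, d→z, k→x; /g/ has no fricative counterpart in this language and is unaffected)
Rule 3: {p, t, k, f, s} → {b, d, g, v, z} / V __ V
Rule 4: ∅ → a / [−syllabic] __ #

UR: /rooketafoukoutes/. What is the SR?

rooxezavouxouzesa

Rule 1 (high vowel syncope): no segment meets the environment; /rooketafoukoutes/ is unchanged.
Rule 2 (intervocalic spirantization): /k/ is a stop between vowels /o/ and /e/, so it spirantizes to the fricative [x]. /t/ is a stop between vowels /e/ and /a/, so it spirantizes to the fricative [s]. /k/ is a stop between vowels /u/ and /o/, so it spirantizes to the fricative [x]. /t/ is a stop between vowels /u/ and /e/, so it spirantizes to the fricative [s]. /rooketafoukoutes/ → rooxesafouxouses.
Rule 3 (intervocalic voicing): /s/ is a voiceless obstruent between vowels /e/ and /a/, so it voices to [z]. /f/ is a voiceless obstruent between vowels /a/ and /o/, so it voices to [v]. /s/ is a voiceless obstruent between vowels /u/ and /e/, so it voices to [z]. /rooxesafouxouses/ → rooxezavouxouzes.
Rule 4 (final a-epenthesis): the form ends in the consonant /s/, so [a] is inserted word-finally. /rooxezavouxouzes/ → rooxezavouxouzesa.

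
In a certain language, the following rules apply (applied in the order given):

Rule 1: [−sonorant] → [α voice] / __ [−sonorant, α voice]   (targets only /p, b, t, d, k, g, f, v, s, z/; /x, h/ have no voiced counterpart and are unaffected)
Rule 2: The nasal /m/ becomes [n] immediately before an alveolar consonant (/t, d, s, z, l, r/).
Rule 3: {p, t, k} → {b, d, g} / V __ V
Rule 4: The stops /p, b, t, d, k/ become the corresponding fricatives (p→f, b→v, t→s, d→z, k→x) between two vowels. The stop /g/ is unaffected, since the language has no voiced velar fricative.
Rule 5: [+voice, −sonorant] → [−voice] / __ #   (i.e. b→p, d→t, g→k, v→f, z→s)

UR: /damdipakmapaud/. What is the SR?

Rule 1 (regressive voicing assimilation): no segment meets the environment; /damdipakmapaud/ is unchanged.
Rule 2 (nasal place assimilation): /m/ precedes the alveolar consonant /d/, so it assimilates in place to [n]. /damdipakmapaud/ → dandipakmapaud.
Rule 3 (intervocalic voicing): /p/ is a voiceless stop between vowels /i/ and /a/, so it voices to [b]. /p/ is a voiceless stop between vowels /a/ and /a/, so it voices to [b]. /dandipakmapaud/ → dandibakmabaud.
Rule 4 (intervocalic spirantization): /b/ is a stop between vowels /i/ and /a/, so it spirantizes to the fricative [v]. /b/ is a stop between vowels /a/ and /a/, so it spirantizes to the fricative [v]. /dandibakmabaud/ → dandivakmavaud.
Rule 5 (final devoicing): /d/ is a voiced obstruent in word-final position, so it devoices to [t]. /dandivakmavaud/ → dandivakmavaut.

dandivakmavaut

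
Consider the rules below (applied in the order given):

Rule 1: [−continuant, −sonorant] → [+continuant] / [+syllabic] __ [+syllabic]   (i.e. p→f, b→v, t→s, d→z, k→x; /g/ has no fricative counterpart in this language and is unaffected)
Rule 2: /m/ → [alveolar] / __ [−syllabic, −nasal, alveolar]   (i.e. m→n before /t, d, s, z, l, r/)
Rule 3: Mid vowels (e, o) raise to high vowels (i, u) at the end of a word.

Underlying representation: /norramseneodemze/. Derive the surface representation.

norranseneozenzi

Rule 1 (intervocalic spirantization): /d/ is a stop between vowels /o/ and /e/, so it spirantizes to the fricative [z]. /norramseneodemze/ → norramseneozemze.
Rule 2 (nasal place assimilation): /m/ precedes the alveolar consonant /s/, so it assimilates in place to [n]. /m/ precedes the alveolar consonant /z/, so it assimilates in place to [n]. /norramseneozemze/ → norranseneozenze.
Rule 3 (final vowel raising): /e/ is a mid vowel in word-final position, so it raises to [i]. /norranseneozenze/ → norranseneozenzi.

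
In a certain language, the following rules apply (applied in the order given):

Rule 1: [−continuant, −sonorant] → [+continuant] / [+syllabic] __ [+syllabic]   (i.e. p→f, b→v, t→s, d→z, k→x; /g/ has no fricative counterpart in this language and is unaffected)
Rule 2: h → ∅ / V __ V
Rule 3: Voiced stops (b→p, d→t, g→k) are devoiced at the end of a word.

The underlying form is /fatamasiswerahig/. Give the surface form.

Rule 1 (intervocalic spirantization): /t/ is a stop between vowels /a/ and /a/, so it spirantizes to the fricative [s]. /fatamasiswerahig/ → fasamasiswerahig.
Rule 2 (intervocalic h-deletion): /h/ occurs between vowels /a/ and /i/, so it deletes. /fasamasiswerahig/ → fasamasisweraig.
Rule 3 (final devoicing): /g/ is a voiced stop in word-final position, so it devoices to [k]. /fasamasisweraig/ → fasamasisweraik.

fasamasisweraik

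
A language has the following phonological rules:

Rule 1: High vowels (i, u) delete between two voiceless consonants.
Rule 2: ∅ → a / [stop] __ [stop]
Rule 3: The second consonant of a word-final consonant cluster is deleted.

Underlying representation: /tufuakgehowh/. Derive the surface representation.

tfuakagehow

Rule 1 (high vowel syncope): /u/ is a high vowel flanked by voiceless consonants /t/ and /f/, so it deletes. /tufuakgehowh/ → tfuakgehowh.
Rule 2 (stop-cluster a-epenthesis): /k/ and /g/ form a stop–stop cluster, so [a] is inserted between them. /tfuakgehowh/ → tfuakagehowh.
Rule 3 (final cluster simplification): /h/ is the second consonant of a word-final cluster /wh/, so it deletes. /tfuakagehowh/ → tfuakagehow.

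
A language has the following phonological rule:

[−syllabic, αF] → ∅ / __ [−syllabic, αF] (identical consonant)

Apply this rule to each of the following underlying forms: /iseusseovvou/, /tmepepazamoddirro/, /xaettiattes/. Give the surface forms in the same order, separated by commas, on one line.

iseuseovou, tmepepazamodiro, xaetiates

/iseusseovvou/: /ss/ is a geminate; the first /s/ deletes. /vv/ is a geminate; the first /v/ deletes. → [iseuseovou].
/tmepepazamoddirro/: /dd/ is a geminate; the first /d/ deletes. /rr/ is a geminate; the first /r/ deletes. → [tmepepazamodiro].
/xaettiattes/: /tt/ is a geminate; the first /t/ deletes. /tt/ is a geminate; the first /t/ deletes. → [xaetiates].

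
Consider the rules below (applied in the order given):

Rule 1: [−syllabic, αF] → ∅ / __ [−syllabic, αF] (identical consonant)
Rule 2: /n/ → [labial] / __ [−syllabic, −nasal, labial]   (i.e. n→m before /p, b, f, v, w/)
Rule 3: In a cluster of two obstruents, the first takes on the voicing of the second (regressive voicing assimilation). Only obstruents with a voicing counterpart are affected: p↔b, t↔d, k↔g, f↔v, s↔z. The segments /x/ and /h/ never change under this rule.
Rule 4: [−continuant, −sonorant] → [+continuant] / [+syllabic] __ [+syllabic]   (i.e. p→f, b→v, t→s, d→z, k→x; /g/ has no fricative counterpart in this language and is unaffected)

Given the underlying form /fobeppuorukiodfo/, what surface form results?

Rule 1 (degemination): /pp/ is a geminate; the first /p/ deletes. /fobeppuorukiodfo/ → fobepuorukiodfo.
Rule 2 (nasal place assimilation): no segment meets the environment; /fobepuorukiodfo/ is unchanged.
Rule 3 (regressive voicing assimilation): /d/ precedes the voiceless obstruent /f/, so it devoices to [t] by assimilation. /fobepuorukiodfo/ → fobepuorukiotfo.
Rule 4 (intervocalic spirantization): /b/ is a stop between vowels /o/ and /e/, so it spirantizes to the fricative [v]. /p/ is a stop between vowels /e/ and /u/, so it spirantizes to the fricative [f]. /k/ is a stop between vowels /u/ and /i/, so it spirantizes to the fricative [x]. /fobepuorukiotfo/ → fovefuoruxiotfo.

fovefuoruxiotfo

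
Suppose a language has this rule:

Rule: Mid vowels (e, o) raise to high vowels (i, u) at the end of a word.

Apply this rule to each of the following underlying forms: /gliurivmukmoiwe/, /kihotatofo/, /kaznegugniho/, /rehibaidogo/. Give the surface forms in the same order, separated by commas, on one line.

gliurivmukmoiwi, kihotatofu, kaznegugnihu, rehibaidogu

/gliurivmukmoiwe/: /e/ is a mid vowel in word-final position, so it raises to [i]. → [gliurivmukmoiwi].
/kihotatofo/: /o/ is a mid vowel in word-final position, so it raises to [u]. → [kihotatofu].
/kaznegugniho/: /o/ is a mid vowel in word-final position, so it raises to [u]. → [kaznegugnihu].
/rehibaidogo/: /o/ is a mid vowel in word-final position, so it raises to [u]. → [rehibaidogu].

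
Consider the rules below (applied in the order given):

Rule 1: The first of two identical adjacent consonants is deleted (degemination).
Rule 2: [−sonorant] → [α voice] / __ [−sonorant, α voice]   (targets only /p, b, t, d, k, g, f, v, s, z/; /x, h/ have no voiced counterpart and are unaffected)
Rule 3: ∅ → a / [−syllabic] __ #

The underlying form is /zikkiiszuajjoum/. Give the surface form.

Rule 1 (degemination): /kk/ is a geminate; the first /k/ deletes. /jj/ is a geminate; the first /j/ deletes. /zikkiiszuajjoum/ → zikiiszuajoum.
Rule 2 (regressive voicing assimilation): /s/ precedes the voiced obstruent /z/, so it voices to [z] by assimilation. /zikiiszuajoum/ → zikiizzuajoum.
Rule 3 (final a-epenthesis): the form ends in the consonant /m/, so [a] is inserted word-finally. /zikiizzuajoum/ → zikiizzuajouma.

zikiizzuajouma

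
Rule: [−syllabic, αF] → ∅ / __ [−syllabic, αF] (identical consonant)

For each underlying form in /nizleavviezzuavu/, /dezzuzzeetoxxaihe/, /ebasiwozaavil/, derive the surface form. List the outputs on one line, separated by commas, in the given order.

/nizleavviezzuavu/: /vv/ is a geminate; the first /v/ deletes. /zz/ is a geminate; the first /z/ deletes. → [nizleaviezuavu].
/dezzuzzeetoxxaihe/: /zz/ is a geminate; the first /z/ deletes. /zz/ is a geminate; the first /z/ deletes. /xx/ is a geminate; the first /x/ deletes. → [dezuzeetoxaihe].
/ebasiwozaavil/: the rule's environment is not met; surfaces unchanged as [ebasiwozaavil].

nizleaviezuavu, dezuzeetoxaihe, ebasiwozaavil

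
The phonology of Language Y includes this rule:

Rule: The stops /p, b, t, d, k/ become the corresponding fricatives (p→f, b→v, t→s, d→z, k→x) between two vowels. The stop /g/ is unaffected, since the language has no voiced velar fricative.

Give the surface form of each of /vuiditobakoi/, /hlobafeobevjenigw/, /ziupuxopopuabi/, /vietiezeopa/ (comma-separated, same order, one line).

/vuiditobakoi/: /d/ is a stop between vowels /i/ and /i/, so it spirantizes to the fricative [z]. /t/ is a stop between vowels /i/ and /o/, so it spirantizes to the fricative [s]. /b/ is a stop between vowels /o/ and /a/, so it spirantizes to the fricative [v]. /k/ is a stop between vowels /a/ and /o/, so it spirantizes to the fricative [x]. → [vuizisovaxoi].
/hlobafeobevjenigw/: /b/ is a stop between vowels /o/ and /a/, so it spirantizes to the fricative [v]. /b/ is a stop between vowels /o/ and /e/, so it spirantizes to the fricative [v]. → [hlovafeovevjenigw].
/ziupuxopopuabi/: /p/ is a stop between vowels /u/ and /u/, so it spirantizes to the fricative [f]. /p/ is a stop between vowels /o/ and /o/, so it spirantizes to the fricative [f]. /p/ is a stop between vowels /o/ and /u/, so it spirantizes to the fricative [f]. /b/ is a stop between vowels /a/ and /i/, so it spirantizes to the fricative [v]. → [ziufuxofofuavi].
/vietiezeopa/: /t/ is a stop between vowels /e/ and /i/, so it spirantizes to the fricative [s]. /p/ is a stop between vowels /o/ and /a/, so it spirantizes to the fricative [f]. → [viesiezeofa].

vuizisovaxoi, hlovafeovevjenigw, ziufuxofofuavi, viesiezeofa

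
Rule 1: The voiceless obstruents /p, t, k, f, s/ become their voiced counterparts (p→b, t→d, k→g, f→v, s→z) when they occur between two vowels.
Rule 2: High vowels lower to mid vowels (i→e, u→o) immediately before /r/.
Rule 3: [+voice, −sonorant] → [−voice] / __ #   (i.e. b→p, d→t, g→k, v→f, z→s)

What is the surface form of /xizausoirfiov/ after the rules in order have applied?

xizauzoerfiof

Rule 1 (intervocalic voicing): /s/ is a voiceless obstruent between vowels /u/ and /o/, so it voices to [z]. /xizausoirfiov/ → xizauzoirfiov.
Rule 2 (pre-rhotic lowering): /i/ is a high vowel immediately before /r/, so it lowers to [e]. /xizauzoirfiov/ → xizauzoerfiov.
Rule 3 (final devoicing): /v/ is a voiced obstruent in word-final position, so it devoices to [f]. /xizauzoerfiov/ → xizauzoerfiof.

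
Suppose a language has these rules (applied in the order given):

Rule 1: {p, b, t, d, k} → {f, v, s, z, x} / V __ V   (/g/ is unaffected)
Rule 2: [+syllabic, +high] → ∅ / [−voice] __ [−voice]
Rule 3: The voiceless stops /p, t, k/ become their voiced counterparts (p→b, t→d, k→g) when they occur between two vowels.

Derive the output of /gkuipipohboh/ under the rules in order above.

gkuiffohboh

Rule 1 (intervocalic spirantization): /p/ is a stop between vowels /i/ and /i/, so it spirantizes to the fricative [f]. /p/ is a stop between vowels /i/ and /o/, so it spirantizes to the fricative [f]. /gkuipipohboh/ → gkuififohboh.
Rule 2 (high vowel syncope): /i/ is a high vowel flanked by voiceless consonants /f/ and /f/, so it deletes. /gkuififohboh/ → gkuiffohboh.
Rule 3 (intervocalic voicing): no segment meets the environment; /gkuiffohboh/ is unchanged.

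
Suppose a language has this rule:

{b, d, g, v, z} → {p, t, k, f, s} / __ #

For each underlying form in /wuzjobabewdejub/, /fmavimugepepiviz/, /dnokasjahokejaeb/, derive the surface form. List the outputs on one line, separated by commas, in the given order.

wuzjobabewdejup, fmavimugepepivis, dnokasjahokejaep

/wuzjobabewdejub/: /b/ is a voiced obstruent in word-final position, so it devoices to [p]. → [wuzjobabewdejup].
/fmavimugepepiviz/: /z/ is a voiced obstruent in word-final position, so it devoices to [s]. → [fmavimugepepivis].
/dnokasjahokejaeb/: /b/ is a voiced obstruent in word-final position, so it devoices to [p]. → [dnokasjahokejaep].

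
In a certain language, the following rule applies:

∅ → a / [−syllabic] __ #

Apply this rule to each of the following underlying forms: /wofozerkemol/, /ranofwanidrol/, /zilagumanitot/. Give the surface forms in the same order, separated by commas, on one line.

wofozerkemola, ranofwanidrola, zilagumanitota

/wofozerkemol/: the form ends in the consonant /l/, so [a] is inserted word-finally. → [wofozerkemola].
/ranofwanidrol/: the form ends in the consonant /l/, so [a] is inserted word-finally. → [ranofwanidrola].
/zilagumanitot/: the form ends in the consonant /t/, so [a] is inserted word-finally. → [zilagumanitota].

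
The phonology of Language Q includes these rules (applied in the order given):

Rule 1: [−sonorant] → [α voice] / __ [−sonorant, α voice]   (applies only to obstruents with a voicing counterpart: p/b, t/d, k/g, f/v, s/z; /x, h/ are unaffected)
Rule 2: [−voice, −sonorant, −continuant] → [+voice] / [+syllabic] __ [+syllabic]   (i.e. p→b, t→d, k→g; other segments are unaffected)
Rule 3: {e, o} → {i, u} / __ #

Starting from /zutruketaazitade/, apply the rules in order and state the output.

zutrugedaazidadi

Rule 1 (regressive voicing assimilation): no segment meets the environment; /zutruketaazitade/ is unchanged.
Rule 2 (intervocalic voicing): /k/ is a voiceless stop between vowels /u/ and /e/, so it voices to [g]. /t/ is a voiceless stop between vowels /e/ and /a/, so it voices to [d]. /t/ is a voiceless stop between vowels /i/ and /a/, so it voices to [d]. /zutruketaazitade/ → zutrugedaazidade.
Rule 3 (final vowel raising): /e/ is a mid vowel in word-final position, so it raises to [i]. /zutrugedaazidade/ → zutrugedaazidadi.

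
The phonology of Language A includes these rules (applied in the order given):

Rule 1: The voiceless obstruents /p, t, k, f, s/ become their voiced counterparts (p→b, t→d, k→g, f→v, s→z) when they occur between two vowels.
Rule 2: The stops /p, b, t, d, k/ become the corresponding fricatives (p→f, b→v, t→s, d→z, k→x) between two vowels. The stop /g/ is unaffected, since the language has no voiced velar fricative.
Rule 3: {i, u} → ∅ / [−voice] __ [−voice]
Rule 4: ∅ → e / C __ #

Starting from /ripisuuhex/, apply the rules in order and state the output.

Rule 1 (intervocalic voicing): /p/ is a voiceless obstruent between vowels /i/ and /i/, so it voices to [b]. /s/ is a voiceless obstruent between vowels /i/ and /u/, so it voices to [z]. /ripisuuhex/ → ribizuuhex.
Rule 2 (intervocalic spirantization): /b/ is a stop between vowels /i/ and /i/, so it spirantizes to the fricative [v]. /ribizuuhex/ → rivizuuhex.
Rule 3 (high vowel syncope): no segment meets the environment; /rivizuuhex/ is unchanged.
Rule 4 (final e-epenthesis): the form ends in the consonant /x/, so [e] is inserted word-finally. /rivizuuhex/ → rivizuuhexe.

rivizuuhexe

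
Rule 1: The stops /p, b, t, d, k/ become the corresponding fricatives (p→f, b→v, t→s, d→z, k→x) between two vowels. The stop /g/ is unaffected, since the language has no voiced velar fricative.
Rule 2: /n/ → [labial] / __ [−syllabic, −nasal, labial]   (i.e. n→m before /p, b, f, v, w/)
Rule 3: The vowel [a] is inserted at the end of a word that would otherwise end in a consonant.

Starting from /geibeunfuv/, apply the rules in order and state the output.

geiveumfuva

Rule 1 (intervocalic spirantization): /b/ is a stop between vowels /i/ and /e/, so it spirantizes to the fricative [v]. /geibeunfuv/ → geiveunfuv.
Rule 2 (nasal place assimilation): /n/ precedes the labial consonant /f/, so it assimilates in place to [m]. /geiveunfuv/ → geiveumfuv.
Rule 3 (final a-epenthesis): the form ends in the consonant /v/, so [a] is inserted word-finally. /geiveumfuv/ → geiveumfuva.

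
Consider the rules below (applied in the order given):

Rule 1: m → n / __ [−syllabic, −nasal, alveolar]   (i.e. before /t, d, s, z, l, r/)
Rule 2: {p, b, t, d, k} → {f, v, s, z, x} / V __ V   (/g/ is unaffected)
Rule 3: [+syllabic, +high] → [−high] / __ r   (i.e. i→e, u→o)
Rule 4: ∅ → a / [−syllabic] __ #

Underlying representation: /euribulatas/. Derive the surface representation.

Rule 1 (nasal place assimilation): no segment meets the environment; /euribulatas/ is unchanged.
Rule 2 (intervocalic spirantization): /b/ is a stop between vowels /i/ and /u/, so it spirantizes to the fricative [v]. /t/ is a stop between vowels /a/ and /a/, so it spirantizes to the fricative [s]. /euribulatas/ → eurivulasas.
Rule 3 (pre-rhotic lowering): /u/ is a high vowel immediately before /r/, so it lowers to [o]. /eurivulasas/ → eorivulasas.
Rule 4 (final a-epenthesis): the form ends in the consonant /s/, so [a] is inserted word-finally. /eorivulasas/ → eorivulasasa.

eorivulasasa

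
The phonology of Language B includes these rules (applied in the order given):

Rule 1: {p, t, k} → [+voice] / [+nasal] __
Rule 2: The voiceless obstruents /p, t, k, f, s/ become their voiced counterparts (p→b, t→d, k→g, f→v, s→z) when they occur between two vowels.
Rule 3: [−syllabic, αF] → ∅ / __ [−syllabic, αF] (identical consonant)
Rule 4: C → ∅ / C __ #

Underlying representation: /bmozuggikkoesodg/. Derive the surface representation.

bmozugikoezod

Rule 1 (post-nasal voicing): no segment meets the environment; /bmozuggikkoesodg/ is unchanged.
Rule 2 (intervocalic voicing): /s/ is a voiceless obstruent between vowels /e/ and /o/, so it voices to [z]. /bmozuggikkoesodg/ → bmozuggikkoezodg.
Rule 3 (degemination): /gg/ is a geminate; the first /g/ deletes. /kk/ is a geminate; the first /k/ deletes. /bmozuggikkoezodg/ → bmozugikoezodg.
Rule 4 (final cluster simplification): /g/ is the second consonant of a word-final cluster /dg/, so it deletes. /bmozugikoezodg/ → bmozugikoezod.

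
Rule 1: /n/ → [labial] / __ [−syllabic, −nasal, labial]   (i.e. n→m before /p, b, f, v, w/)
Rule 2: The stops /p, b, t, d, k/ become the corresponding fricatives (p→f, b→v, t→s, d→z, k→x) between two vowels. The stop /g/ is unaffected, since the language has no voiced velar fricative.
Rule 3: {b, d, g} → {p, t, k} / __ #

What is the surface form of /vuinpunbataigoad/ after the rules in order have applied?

Rule 1 (nasal place assimilation): /n/ precedes the labial consonant /p/, so it assimilates in place to [m]. /n/ precedes the labial consonant /b/, so it assimilates in place to [m]. /vuinpunbataigoad/ → vuimpumbataigoad.
Rule 2 (intervocalic spirantization): /t/ is a stop between vowels /a/ and /a/, so it spirantizes to the fricative [s]. /vuimpumbataigoad/ → vuimpumbasaigoad.
Rule 3 (final devoicing): /d/ is a voiced stop in word-final position, so it devoices to [t]. /vuimpumbasaigoad/ → vuimpumbasaigoat.

vuimpumbasaigoat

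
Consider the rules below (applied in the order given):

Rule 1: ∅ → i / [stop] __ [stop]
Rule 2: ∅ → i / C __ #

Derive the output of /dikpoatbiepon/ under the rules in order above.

Rule 1 (stop-cluster i-epenthesis): /k/ and /p/ form a stop–stop cluster, so [i] is inserted between them. /t/ and /b/ form a stop–stop cluster, so [i] is inserted between them. /dikpoatbiepon/ → dikipoatibiepon.
Rule 2 (final i-epenthesis): the form ends in the consonant /n/, so [i] is inserted word-finally. /dikipoatibiepon/ → dikipoatibieponi.

dikipoatibieponi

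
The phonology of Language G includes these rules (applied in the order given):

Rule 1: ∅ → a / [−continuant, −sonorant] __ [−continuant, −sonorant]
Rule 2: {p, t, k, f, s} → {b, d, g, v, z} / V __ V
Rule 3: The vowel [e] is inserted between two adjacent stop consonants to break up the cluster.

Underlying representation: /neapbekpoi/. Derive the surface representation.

neababegaboi

Rule 1 (stop-cluster a-epenthesis): /p/ and /b/ form a stop–stop cluster, so [a] is inserted between them. /k/ and /p/ form a stop–stop cluster, so [a] is inserted between them. /neapbekpoi/ → neapabekapoi.
Rule 2 (intervocalic voicing): /p/ is a voiceless obstruent between vowels /a/ and /a/, so it voices to [b]. /k/ is a voiceless obstruent between vowels /e/ and /a/, so it voices to [g]. /p/ is a voiceless obstruent between vowels /a/ and /o/, so it voices to [b]. /neapabekapoi/ → neababegaboi.
Rule 3 (stop-cluster e-epenthesis): no segment meets the environment; /neababegaboi/ is unchanged.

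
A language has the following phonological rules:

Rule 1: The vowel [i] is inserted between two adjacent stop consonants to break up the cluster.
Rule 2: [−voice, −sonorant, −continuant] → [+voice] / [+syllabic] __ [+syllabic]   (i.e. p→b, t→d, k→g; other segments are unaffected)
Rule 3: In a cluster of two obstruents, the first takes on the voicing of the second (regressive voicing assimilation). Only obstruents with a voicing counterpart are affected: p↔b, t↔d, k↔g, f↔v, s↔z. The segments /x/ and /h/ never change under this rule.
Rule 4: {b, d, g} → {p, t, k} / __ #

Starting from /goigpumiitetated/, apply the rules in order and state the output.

goigibumiidedadet

Rule 1 (stop-cluster i-epenthesis): /g/ and /p/ form a stop–stop cluster, so [i] is inserted between them. /goigpumiitetated/ → goigipumiitetated.
Rule 2 (intervocalic voicing): /p/ is a voiceless stop between vowels /i/ and /u/, so it voices to [b]. /t/ is a voiceless stop between vowels /i/ and /e/, so it voices to [d]. /t/ is a voiceless stop between vowels /e/ and /a/, so it voices to [d]. /t/ is a voiceless stop between vowels /a/ and /e/, so it voices to [d]. /goigipumiitetated/ → goigibumiidedaded.
Rule 3 (regressive voicing assimilation): no segment meets the environment; /goigibumiidedaded/ is unchanged.
Rule 4 (final devoicing): /d/ is a voiced stop in word-final position, so it devoices to [t]. /goigibumiidedaded/ → goigibumiidedadet.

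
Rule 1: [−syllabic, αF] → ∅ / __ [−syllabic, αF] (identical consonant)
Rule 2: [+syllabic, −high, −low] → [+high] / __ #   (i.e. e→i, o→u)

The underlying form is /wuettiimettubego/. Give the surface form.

wuetiimetubegu

Rule 1 (degemination): /tt/ is a geminate; the first /t/ deletes. /tt/ is a geminate; the first /t/ deletes. /wuettiimettubego/ → wuetiimetubego.
Rule 2 (final vowel raising): /o/ is a mid vowel in word-final position, so it raises to [u]. /wuetiimetubego/ → wuetiimetubegu.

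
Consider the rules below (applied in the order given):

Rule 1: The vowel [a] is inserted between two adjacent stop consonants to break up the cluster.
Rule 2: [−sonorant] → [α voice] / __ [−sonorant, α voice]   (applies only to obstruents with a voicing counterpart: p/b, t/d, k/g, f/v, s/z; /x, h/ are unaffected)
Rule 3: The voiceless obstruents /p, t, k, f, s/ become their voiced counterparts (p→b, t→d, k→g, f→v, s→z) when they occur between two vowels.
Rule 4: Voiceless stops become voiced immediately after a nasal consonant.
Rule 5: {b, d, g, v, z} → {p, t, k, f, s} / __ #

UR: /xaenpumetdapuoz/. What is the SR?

Rule 1 (stop-cluster a-epenthesis): /t/ and /d/ form a stop–stop cluster, so [a] is inserted between them. /xaenpumetdapuoz/ → xaenpumetadapuoz.
Rule 2 (regressive voicing assimilation): no segment meets the environment; /xaenpumetadapuoz/ is unchanged.
Rule 3 (intervocalic voicing): /t/ is a voiceless obstruent between vowels /e/ and /a/, so it voices to [d]. /p/ is a voiceless obstruent between vowels /a/ and /u/, so it voices to [b]. /xaenpumetadapuoz/ → xaenpumedadabuoz.
Rule 4 (post-nasal voicing): /p/ is a voiceless stop immediately after the nasal /n/, so it voices to [b]. /xaenpumedadabuoz/ → xaenbumedadabuoz.
Rule 5 (final devoicing): /z/ is a voiced obstruent in word-final position, so it devoices to [s]. /xaenbumedadabuoz/ → xaenbumedadabuos.

xaenbumedadabuos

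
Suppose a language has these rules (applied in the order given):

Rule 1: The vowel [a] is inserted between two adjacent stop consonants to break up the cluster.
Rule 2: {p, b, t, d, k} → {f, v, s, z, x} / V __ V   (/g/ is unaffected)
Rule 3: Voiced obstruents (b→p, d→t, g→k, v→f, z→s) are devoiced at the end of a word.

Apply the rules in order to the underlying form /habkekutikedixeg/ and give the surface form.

havaxexusixezixek

Rule 1 (stop-cluster a-epenthesis): /b/ and /k/ form a stop–stop cluster, so [a] is inserted between them. /habkekutikedixeg/ → habakekutikedixeg.
Rule 2 (intervocalic spirantization): /b/ is a stop between vowels /a/ and /a/, so it spirantizes to the fricative [v]. /k/ is a stop between vowels /a/ and /e/, so it spirantizes to the fricative [x]. /k/ is a stop between vowels /e/ and /u/, so it spirantizes to the fricative [x]. /t/ is a stop between vowels /u/ and /i/, so it spirantizes to the fricative [s]. /k/ is a stop between vowels /i/ and /e/, so it spirantizes to the fricative [x]. /d/ is a stop between vowels /e/ and /i/, so it spirantizes to the fricative [z]. /habakekutikedixeg/ → havaxexusixezixeg.
Rule 3 (final devoicing): /g/ is a voiced obstruent in word-final position, so it devoices to [k]. /havaxexusixezixeg/ → havaxexusixezixek.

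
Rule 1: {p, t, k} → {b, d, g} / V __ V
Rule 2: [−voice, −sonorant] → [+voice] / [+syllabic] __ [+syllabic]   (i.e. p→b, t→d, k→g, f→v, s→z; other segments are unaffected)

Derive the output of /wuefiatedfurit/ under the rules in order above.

wueviadedfurit

Rule 1 (intervocalic voicing): /t/ is a voiceless stop between vowels /a/ and /e/, so it voices to [d]. /wuefiatedfurit/ → wuefiadedfurit.
Rule 2 (intervocalic voicing): /f/ is a voiceless obstruent between vowels /e/ and /i/, so it voices to [v]. /wuefiadedfurit/ → wueviadedfurit.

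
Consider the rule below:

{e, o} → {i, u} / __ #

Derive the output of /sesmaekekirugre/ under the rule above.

/e/ is a mid vowel in word-final position, so it raises to [i].
Surface form: [sesmaekekirugri].

sesmaekekirugri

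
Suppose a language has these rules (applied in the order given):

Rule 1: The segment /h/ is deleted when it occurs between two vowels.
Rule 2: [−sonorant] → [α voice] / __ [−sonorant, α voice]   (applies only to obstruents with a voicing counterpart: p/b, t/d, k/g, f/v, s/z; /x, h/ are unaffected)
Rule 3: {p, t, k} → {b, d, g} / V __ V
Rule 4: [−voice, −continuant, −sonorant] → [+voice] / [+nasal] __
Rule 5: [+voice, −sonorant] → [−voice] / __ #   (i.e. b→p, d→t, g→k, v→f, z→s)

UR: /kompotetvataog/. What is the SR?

kombodedvadaok

Rule 1 (intervocalic h-deletion): no segment meets the environment; /kompotetvataog/ is unchanged.
Rule 2 (regressive voicing assimilation): /t/ precedes the voiced obstruent /v/, so it voices to [d] by assimilation. /kompotetvataog/ → kompotedvataog.
Rule 3 (intervocalic voicing): /t/ is a voiceless stop between vowels /o/ and /e/, so it voices to [d]. /t/ is a voiceless stop between vowels /a/ and /a/, so it voices to [d]. /kompotedvataog/ → kompodedvadaog.
Rule 4 (post-nasal voicing): /p/ is a voiceless stop immediately after the nasal /m/, so it voices to [b]. /kompodedvadaog/ → kombodedvadaog.
Rule 5 (final devoicing): /g/ is a voiced obstruent in word-final position, so it devoices to [k]. /kombodedvadaog/ → kombodedvadaok.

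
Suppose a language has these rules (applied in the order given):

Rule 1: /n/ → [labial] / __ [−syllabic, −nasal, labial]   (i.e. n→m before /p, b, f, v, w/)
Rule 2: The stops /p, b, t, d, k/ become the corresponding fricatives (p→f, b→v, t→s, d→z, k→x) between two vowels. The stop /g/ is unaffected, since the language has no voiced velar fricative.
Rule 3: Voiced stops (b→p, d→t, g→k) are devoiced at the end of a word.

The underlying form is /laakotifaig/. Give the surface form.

laaxosifaik

Rule 1 (nasal place assimilation): no segment meets the environment; /laakotifaig/ is unchanged.
Rule 2 (intervocalic spirantization): /k/ is a stop between vowels /a/ and /o/, so it spirantizes to the fricative [x]. /t/ is a stop between vowels /o/ and /i/, so it spirantizes to the fricative [s]. /laakotifaig/ → laaxosifaig.
Rule 3 (final devoicing): /g/ is a voiced stop in word-final position, so it devoices to [k]. /laaxosifaig/ → laaxosifaik.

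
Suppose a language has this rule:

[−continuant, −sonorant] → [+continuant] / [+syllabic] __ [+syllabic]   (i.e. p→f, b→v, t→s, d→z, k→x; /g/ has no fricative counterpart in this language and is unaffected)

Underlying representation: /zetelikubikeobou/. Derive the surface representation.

/t/ is a stop between vowels /e/ and /e/, so it spirantizes to the fricative [s].
/k/ is a stop between vowels /i/ and /u/, so it spirantizes to the fricative [x].
/b/ is a stop between vowels /u/ and /i/, so it spirantizes to the fricative [v].
/k/ is a stop between vowels /i/ and /e/, so it spirantizes to the fricative [x].
/b/ is a stop between vowels /o/ and /o/, so it spirantizes to the fricative [v].
Surface form: [zeselixuvixeovou].

zeselixuvixeovou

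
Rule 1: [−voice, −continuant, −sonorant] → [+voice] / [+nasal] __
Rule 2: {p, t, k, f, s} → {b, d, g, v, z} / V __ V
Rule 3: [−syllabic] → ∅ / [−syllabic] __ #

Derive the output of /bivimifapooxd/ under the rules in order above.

Rule 1 (post-nasal voicing): no segment meets the environment; /bivimifapooxd/ is unchanged.
Rule 2 (intervocalic voicing): /f/ is a voiceless obstruent between vowels /i/ and /a/, so it voices to [v]. /p/ is a voiceless obstruent between vowels /a/ and /o/, so it voices to [b]. /bivimifapooxd/ → bivimivabooxd.
Rule 3 (final cluster simplification): /d/ is the second consonant of a word-final cluster /xd/, so it deletes. /bivimivabooxd/ → bivimivaboox.

bivimivaboox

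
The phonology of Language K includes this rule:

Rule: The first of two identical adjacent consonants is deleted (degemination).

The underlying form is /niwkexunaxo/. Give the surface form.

No segment of /niwkexunaxo/ meets the structural description of the rule, so the form surfaces unchanged.

niwkexunaxo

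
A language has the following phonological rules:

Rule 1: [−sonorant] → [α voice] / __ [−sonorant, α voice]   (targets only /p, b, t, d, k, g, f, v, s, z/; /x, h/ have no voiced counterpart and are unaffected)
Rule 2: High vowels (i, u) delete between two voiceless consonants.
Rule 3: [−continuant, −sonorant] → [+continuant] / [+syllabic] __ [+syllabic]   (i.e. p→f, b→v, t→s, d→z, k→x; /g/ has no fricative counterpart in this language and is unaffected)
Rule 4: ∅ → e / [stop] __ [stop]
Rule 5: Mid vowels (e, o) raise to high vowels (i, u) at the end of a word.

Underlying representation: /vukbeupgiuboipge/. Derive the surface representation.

Rule 1 (regressive voicing assimilation): /k/ precedes the voiced obstruent /b/, so it voices to [g] by assimilation. /p/ precedes the voiced obstruent /g/, so it voices to [b] by assimilation. /p/ precedes the voiced obstruent /g/, so it voices to [b] by assimilation. /vukbeupgiuboipge/ → vugbeubgiuboibge.
Rule 2 (high vowel syncope): no segment meets the environment; /vugbeubgiuboibge/ is unchanged.
Rule 3 (intervocalic spirantization): /b/ is a stop between vowels /u/ and /o/, so it spirantizes to the fricative [v]. /vugbeubgiuboibge/ → vugbeubgiuvoibge.
Rule 4 (stop-cluster e-epenthesis): /g/ and /b/ form a stop–stop cluster, so [e] is inserted between them. /b/ and /g/ form a stop–stop cluster, so [e] is inserted between them. /b/ and /g/ form a stop–stop cluster, so [e] is inserted between them. /vugbeubgiuvoibge/ → vugebeubegiuvoibege.
Rule 5 (final vowel raising): /e/ is a mid vowel in word-final position, so it raises to [i]. /vugebeubegiuvoibege/ → vugebeubegiuvoibegi.

vugebeubegiuvoibegi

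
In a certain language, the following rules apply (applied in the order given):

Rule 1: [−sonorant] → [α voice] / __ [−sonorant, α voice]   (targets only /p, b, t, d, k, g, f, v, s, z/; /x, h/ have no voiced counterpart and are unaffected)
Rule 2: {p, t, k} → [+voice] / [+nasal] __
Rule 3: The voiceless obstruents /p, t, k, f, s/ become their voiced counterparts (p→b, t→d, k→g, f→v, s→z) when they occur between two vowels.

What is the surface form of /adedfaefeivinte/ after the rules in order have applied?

adetfaeveivinde

Rule 1 (regressive voicing assimilation): /d/ precedes the voiceless obstruent /f/, so it devoices to [t] by assimilation. /adedfaefeivinte/ → adetfaefeivinte.
Rule 2 (post-nasal voicing): /t/ is a voiceless stop immediately after the nasal /n/, so it voices to [d]. /adetfaefeivinte/ → adetfaefeivinde.
Rule 3 (intervocalic voicing): /f/ is a voiceless obstruent between vowels /e/ and /e/, so it voices to [v]. /adetfaefeivinde/ → adetfaeveivinde.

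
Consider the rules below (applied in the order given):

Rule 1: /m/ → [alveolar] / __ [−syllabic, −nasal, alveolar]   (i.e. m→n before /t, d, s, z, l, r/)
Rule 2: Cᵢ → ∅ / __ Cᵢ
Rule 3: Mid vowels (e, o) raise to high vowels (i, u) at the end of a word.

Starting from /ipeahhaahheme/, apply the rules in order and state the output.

ipeahaahemi

Rule 1 (nasal place assimilation): no segment meets the environment; /ipeahhaahheme/ is unchanged.
Rule 2 (degemination): /hh/ is a geminate; the first /h/ deletes. /hh/ is a geminate; the first /h/ deletes. /ipeahhaahheme/ → ipeahaaheme.
Rule 3 (final vowel raising): /e/ is a mid vowel in word-final position, so it raises to [i]. /ipeahaaheme/ → ipeahaahemi.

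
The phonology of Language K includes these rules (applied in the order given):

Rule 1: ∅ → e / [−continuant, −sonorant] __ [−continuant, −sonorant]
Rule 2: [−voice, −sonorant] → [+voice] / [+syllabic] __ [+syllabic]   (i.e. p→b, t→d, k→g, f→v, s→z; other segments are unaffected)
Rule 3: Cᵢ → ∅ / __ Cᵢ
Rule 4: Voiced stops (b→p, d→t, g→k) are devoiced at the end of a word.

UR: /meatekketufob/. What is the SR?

Rule 1 (stop-cluster e-epenthesis): /k/ and /k/ form a stop–stop cluster, so [e] is inserted between them. /meatekketufob/ → meatekeketufob.
Rule 2 (intervocalic voicing): /t/ is a voiceless obstruent between vowels /a/ and /e/, so it voices to [d]. /k/ is a voiceless obstruent between vowels /e/ and /e/, so it voices to [g]. /k/ is a voiceless obstruent between vowels /e/ and /e/, so it voices to [g]. /t/ is a voiceless obstruent between vowels /e/ and /u/, so it voices to [d]. /f/ is a voiceless obstruent between vowels /u/ and /o/, so it voices to [v]. /meatekeketufob/ → meadegegeduvob.
Rule 3 (degemination): no segment meets the environment; /meadegegeduvob/ is unchanged.
Rule 4 (final devoicing): /b/ is a voiced stop in word-final position, so it devoices to [p]. /meadegegeduvob/ → meadegegeduvop.

meadegegeduvop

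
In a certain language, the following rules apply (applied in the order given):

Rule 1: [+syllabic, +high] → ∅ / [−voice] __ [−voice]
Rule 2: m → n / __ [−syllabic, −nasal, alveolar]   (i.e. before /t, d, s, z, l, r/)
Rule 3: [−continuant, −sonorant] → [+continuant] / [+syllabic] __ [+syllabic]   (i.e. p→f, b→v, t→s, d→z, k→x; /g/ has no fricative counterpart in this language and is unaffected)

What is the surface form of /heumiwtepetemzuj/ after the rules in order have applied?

heumiwtefesenzuj

Rule 1 (high vowel syncope): no segment meets the environment; /heumiwtepetemzuj/ is unchanged.
Rule 2 (nasal place assimilation): /m/ precedes the alveolar consonant /z/, so it assimilates in place to [n]. /heumiwtepetemzuj/ → heumiwtepetenzuj.
Rule 3 (intervocalic spirantization): /p/ is a stop between vowels /e/ and /e/, so it spirantizes to the fricative [f]. /t/ is a stop between vowels /e/ and /e/, so it spirantizes to the fricative [s]. /heumiwtepetenzuj/ → heumiwtefesenzuj.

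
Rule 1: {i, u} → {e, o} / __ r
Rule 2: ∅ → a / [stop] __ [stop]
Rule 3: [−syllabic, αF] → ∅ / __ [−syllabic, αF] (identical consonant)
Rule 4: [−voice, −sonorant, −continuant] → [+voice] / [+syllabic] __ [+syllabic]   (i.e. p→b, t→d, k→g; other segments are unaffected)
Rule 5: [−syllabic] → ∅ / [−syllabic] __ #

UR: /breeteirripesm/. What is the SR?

breedeeribes

Rule 1 (pre-rhotic lowering): /i/ is a high vowel immediately before /r/, so it lowers to [e]. /breeteirripesm/ → breeteerripesm.
Rule 2 (stop-cluster a-epenthesis): no segment meets the environment; /breeteerripesm/ is unchanged.
Rule 3 (degemination): /rr/ is a geminate; the first /r/ deletes. /breeteerripesm/ → breeteeripesm.
Rule 4 (intervocalic voicing): /t/ is a voiceless stop between vowels /e/ and /e/, so it voices to [d]. /p/ is a voiceless stop between vowels /i/ and /e/, so it voices to [b]. /breeteeripesm/ → breedeeribesm.
Rule 5 (final cluster simplification): /m/ is the second consonant of a word-final cluster /sm/, so it deletes. /breedeeribesm/ → breedeeribes.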